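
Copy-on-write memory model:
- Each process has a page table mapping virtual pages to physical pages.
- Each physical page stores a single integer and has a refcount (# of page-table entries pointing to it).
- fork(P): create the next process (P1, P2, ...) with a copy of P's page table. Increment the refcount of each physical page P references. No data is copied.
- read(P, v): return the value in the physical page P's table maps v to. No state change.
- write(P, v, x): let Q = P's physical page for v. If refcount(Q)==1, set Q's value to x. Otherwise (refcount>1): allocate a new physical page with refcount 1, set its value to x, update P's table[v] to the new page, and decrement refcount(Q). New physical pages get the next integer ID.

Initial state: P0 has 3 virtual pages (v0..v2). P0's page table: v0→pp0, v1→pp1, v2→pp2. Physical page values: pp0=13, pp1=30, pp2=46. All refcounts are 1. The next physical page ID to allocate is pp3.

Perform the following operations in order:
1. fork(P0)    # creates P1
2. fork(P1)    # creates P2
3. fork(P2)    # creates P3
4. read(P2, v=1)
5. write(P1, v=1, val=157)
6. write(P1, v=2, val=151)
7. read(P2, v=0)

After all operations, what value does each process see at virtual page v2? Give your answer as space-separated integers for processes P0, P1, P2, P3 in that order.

Answer: 46 151 46 46

Derivation:
Op 1: fork(P0) -> P1. 3 ppages; refcounts: pp0:2 pp1:2 pp2:2
Op 2: fork(P1) -> P2. 3 ppages; refcounts: pp0:3 pp1:3 pp2:3
Op 3: fork(P2) -> P3. 3 ppages; refcounts: pp0:4 pp1:4 pp2:4
Op 4: read(P2, v1) -> 30. No state change.
Op 5: write(P1, v1, 157). refcount(pp1)=4>1 -> COPY to pp3. 4 ppages; refcounts: pp0:4 pp1:3 pp2:4 pp3:1
Op 6: write(P1, v2, 151). refcount(pp2)=4>1 -> COPY to pp4. 5 ppages; refcounts: pp0:4 pp1:3 pp2:3 pp3:1 pp4:1
Op 7: read(P2, v0) -> 13. No state change.
P0: v2 -> pp2 = 46
P1: v2 -> pp4 = 151
P2: v2 -> pp2 = 46
P3: v2 -> pp2 = 46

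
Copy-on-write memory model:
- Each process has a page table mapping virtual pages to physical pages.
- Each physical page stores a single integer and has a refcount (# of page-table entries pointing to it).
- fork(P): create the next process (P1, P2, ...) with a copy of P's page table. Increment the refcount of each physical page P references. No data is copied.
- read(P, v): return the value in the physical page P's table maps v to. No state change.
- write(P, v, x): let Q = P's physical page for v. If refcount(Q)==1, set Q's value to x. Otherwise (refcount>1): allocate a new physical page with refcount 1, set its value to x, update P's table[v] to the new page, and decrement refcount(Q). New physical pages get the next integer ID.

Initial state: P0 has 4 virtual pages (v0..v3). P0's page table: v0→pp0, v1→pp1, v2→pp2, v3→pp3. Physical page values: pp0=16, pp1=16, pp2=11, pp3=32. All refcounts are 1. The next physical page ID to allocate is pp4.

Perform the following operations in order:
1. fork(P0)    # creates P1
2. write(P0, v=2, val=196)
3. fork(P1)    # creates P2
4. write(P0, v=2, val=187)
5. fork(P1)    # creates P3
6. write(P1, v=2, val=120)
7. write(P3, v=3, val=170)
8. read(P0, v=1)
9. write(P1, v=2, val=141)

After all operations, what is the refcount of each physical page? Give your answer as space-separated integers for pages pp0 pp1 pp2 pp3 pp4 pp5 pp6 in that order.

Answer: 4 4 2 3 1 1 1

Derivation:
Op 1: fork(P0) -> P1. 4 ppages; refcounts: pp0:2 pp1:2 pp2:2 pp3:2
Op 2: write(P0, v2, 196). refcount(pp2)=2>1 -> COPY to pp4. 5 ppages; refcounts: pp0:2 pp1:2 pp2:1 pp3:2 pp4:1
Op 3: fork(P1) -> P2. 5 ppages; refcounts: pp0:3 pp1:3 pp2:2 pp3:3 pp4:1
Op 4: write(P0, v2, 187). refcount(pp4)=1 -> write in place. 5 ppages; refcounts: pp0:3 pp1:3 pp2:2 pp3:3 pp4:1
Op 5: fork(P1) -> P3. 5 ppages; refcounts: pp0:4 pp1:4 pp2:3 pp3:4 pp4:1
Op 6: write(P1, v2, 120). refcount(pp2)=3>1 -> COPY to pp5. 6 ppages; refcounts: pp0:4 pp1:4 pp2:2 pp3:4 pp4:1 pp5:1
Op 7: write(P3, v3, 170). refcount(pp3)=4>1 -> COPY to pp6. 7 ppages; refcounts: pp0:4 pp1:4 pp2:2 pp3:3 pp4:1 pp5:1 pp6:1
Op 8: read(P0, v1) -> 16. No state change.
Op 9: write(P1, v2, 141). refcount(pp5)=1 -> write in place. 7 ppages; refcounts: pp0:4 pp1:4 pp2:2 pp3:3 pp4:1 pp5:1 pp6:1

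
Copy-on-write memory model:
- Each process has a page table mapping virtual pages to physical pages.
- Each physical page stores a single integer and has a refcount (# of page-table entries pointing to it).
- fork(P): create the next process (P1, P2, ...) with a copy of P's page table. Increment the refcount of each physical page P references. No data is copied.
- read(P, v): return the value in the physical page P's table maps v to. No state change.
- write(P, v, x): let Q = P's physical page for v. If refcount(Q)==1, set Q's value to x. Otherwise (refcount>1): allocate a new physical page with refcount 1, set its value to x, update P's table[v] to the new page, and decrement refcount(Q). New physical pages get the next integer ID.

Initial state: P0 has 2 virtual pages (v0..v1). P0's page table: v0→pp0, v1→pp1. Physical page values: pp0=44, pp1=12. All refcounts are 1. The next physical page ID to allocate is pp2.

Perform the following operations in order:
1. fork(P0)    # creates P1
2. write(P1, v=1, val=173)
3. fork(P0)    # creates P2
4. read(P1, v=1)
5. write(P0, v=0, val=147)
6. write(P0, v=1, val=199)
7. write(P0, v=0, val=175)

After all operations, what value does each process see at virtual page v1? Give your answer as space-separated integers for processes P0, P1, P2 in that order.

Op 1: fork(P0) -> P1. 2 ppages; refcounts: pp0:2 pp1:2
Op 2: write(P1, v1, 173). refcount(pp1)=2>1 -> COPY to pp2. 3 ppages; refcounts: pp0:2 pp1:1 pp2:1
Op 3: fork(P0) -> P2. 3 ppages; refcounts: pp0:3 pp1:2 pp2:1
Op 4: read(P1, v1) -> 173. No state change.
Op 5: write(P0, v0, 147). refcount(pp0)=3>1 -> COPY to pp3. 4 ppages; refcounts: pp0:2 pp1:2 pp2:1 pp3:1
Op 6: write(P0, v1, 199). refcount(pp1)=2>1 -> COPY to pp4. 5 ppages; refcounts: pp0:2 pp1:1 pp2:1 pp3:1 pp4:1
Op 7: write(P0, v0, 175). refcount(pp3)=1 -> write in place. 5 ppages; refcounts: pp0:2 pp1:1 pp2:1 pp3:1 pp4:1
P0: v1 -> pp4 = 199
P1: v1 -> pp2 = 173
P2: v1 -> pp1 = 12

Answer: 199 173 12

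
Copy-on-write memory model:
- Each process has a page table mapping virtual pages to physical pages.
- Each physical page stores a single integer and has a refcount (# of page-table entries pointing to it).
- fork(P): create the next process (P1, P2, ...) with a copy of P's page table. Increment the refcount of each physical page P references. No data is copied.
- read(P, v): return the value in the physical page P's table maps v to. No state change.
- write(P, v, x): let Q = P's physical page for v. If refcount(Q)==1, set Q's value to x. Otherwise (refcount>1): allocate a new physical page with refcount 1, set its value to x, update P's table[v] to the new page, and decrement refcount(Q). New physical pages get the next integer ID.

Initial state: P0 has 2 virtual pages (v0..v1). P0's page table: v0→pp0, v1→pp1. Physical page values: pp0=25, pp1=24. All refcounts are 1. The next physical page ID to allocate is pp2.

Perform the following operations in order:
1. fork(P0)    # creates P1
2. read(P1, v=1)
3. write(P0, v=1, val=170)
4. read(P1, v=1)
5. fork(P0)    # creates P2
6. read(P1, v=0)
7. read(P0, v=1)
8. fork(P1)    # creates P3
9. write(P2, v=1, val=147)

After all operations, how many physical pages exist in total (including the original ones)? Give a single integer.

Answer: 4

Derivation:
Op 1: fork(P0) -> P1. 2 ppages; refcounts: pp0:2 pp1:2
Op 2: read(P1, v1) -> 24. No state change.
Op 3: write(P0, v1, 170). refcount(pp1)=2>1 -> COPY to pp2. 3 ppages; refcounts: pp0:2 pp1:1 pp2:1
Op 4: read(P1, v1) -> 24. No state change.
Op 5: fork(P0) -> P2. 3 ppages; refcounts: pp0:3 pp1:1 pp2:2
Op 6: read(P1, v0) -> 25. No state change.
Op 7: read(P0, v1) -> 170. No state change.
Op 8: fork(P1) -> P3. 3 ppages; refcounts: pp0:4 pp1:2 pp2:2
Op 9: write(P2, v1, 147). refcount(pp2)=2>1 -> COPY to pp3. 4 ppages; refcounts: pp0:4 pp1:2 pp2:1 pp3:1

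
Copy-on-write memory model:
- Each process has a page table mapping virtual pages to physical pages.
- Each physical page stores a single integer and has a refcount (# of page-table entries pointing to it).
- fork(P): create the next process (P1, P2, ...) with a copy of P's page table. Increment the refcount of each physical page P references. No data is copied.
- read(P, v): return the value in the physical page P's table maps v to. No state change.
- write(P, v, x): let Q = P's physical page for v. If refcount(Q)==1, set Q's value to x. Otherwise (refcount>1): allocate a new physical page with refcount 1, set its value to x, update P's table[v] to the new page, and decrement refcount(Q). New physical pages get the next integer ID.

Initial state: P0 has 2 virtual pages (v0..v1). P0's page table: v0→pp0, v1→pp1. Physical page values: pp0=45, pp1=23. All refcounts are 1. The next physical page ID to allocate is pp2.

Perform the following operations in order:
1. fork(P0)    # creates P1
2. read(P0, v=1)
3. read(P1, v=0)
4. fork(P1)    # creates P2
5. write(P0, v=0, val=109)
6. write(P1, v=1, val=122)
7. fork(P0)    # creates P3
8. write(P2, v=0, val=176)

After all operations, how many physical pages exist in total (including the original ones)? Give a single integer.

Op 1: fork(P0) -> P1. 2 ppages; refcounts: pp0:2 pp1:2
Op 2: read(P0, v1) -> 23. No state change.
Op 3: read(P1, v0) -> 45. No state change.
Op 4: fork(P1) -> P2. 2 ppages; refcounts: pp0:3 pp1:3
Op 5: write(P0, v0, 109). refcount(pp0)=3>1 -> COPY to pp2. 3 ppages; refcounts: pp0:2 pp1:3 pp2:1
Op 6: write(P1, v1, 122). refcount(pp1)=3>1 -> COPY to pp3. 4 ppages; refcounts: pp0:2 pp1:2 pp2:1 pp3:1
Op 7: fork(P0) -> P3. 4 ppages; refcounts: pp0:2 pp1:3 pp2:2 pp3:1
Op 8: write(P2, v0, 176). refcount(pp0)=2>1 -> COPY to pp4. 5 ppages; refcounts: pp0:1 pp1:3 pp2:2 pp3:1 pp4:1

Answer: 5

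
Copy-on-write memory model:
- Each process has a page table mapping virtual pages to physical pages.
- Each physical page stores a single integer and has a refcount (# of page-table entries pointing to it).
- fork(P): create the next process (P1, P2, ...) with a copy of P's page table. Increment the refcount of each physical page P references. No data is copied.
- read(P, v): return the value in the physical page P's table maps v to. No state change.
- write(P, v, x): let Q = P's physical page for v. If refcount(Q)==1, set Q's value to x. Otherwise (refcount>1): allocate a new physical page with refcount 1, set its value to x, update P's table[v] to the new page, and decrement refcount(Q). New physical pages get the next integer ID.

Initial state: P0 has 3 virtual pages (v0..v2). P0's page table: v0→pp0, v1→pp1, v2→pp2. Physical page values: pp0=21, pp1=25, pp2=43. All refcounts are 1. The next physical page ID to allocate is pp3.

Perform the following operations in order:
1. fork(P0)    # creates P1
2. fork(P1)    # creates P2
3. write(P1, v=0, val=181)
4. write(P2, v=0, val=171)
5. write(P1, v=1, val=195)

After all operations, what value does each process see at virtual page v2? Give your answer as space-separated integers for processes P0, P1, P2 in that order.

Answer: 43 43 43

Derivation:
Op 1: fork(P0) -> P1. 3 ppages; refcounts: pp0:2 pp1:2 pp2:2
Op 2: fork(P1) -> P2. 3 ppages; refcounts: pp0:3 pp1:3 pp2:3
Op 3: write(P1, v0, 181). refcount(pp0)=3>1 -> COPY to pp3. 4 ppages; refcounts: pp0:2 pp1:3 pp2:3 pp3:1
Op 4: write(P2, v0, 171). refcount(pp0)=2>1 -> COPY to pp4. 5 ppages; refcounts: pp0:1 pp1:3 pp2:3 pp3:1 pp4:1
Op 5: write(P1, v1, 195). refcount(pp1)=3>1 -> COPY to pp5. 6 ppages; refcounts: pp0:1 pp1:2 pp2:3 pp3:1 pp4:1 pp5:1
P0: v2 -> pp2 = 43
P1: v2 -> pp2 = 43
P2: v2 -> pp2 = 43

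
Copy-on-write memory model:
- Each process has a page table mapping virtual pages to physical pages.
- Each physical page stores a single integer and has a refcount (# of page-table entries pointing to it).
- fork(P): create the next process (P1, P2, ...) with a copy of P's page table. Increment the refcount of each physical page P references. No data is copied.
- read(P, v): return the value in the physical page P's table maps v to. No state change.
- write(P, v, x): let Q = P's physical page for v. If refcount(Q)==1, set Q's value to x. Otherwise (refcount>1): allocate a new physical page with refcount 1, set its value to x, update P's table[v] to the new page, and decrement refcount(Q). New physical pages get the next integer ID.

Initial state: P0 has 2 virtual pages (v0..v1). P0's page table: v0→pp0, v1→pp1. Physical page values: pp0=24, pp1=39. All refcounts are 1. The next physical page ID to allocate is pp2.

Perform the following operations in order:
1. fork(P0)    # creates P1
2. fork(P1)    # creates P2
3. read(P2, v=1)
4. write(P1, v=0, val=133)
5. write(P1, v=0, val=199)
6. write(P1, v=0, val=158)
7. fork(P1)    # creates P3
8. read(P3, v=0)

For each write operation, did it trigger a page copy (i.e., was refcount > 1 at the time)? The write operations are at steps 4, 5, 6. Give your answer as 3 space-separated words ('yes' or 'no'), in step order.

Op 1: fork(P0) -> P1. 2 ppages; refcounts: pp0:2 pp1:2
Op 2: fork(P1) -> P2. 2 ppages; refcounts: pp0:3 pp1:3
Op 3: read(P2, v1) -> 39. No state change.
Op 4: write(P1, v0, 133). refcount(pp0)=3>1 -> COPY to pp2. 3 ppages; refcounts: pp0:2 pp1:3 pp2:1
Op 5: write(P1, v0, 199). refcount(pp2)=1 -> write in place. 3 ppages; refcounts: pp0:2 pp1:3 pp2:1
Op 6: write(P1, v0, 158). refcount(pp2)=1 -> write in place. 3 ppages; refcounts: pp0:2 pp1:3 pp2:1
Op 7: fork(P1) -> P3. 3 ppages; refcounts: pp0:2 pp1:4 pp2:2
Op 8: read(P3, v0) -> 158. No state change.

yes no no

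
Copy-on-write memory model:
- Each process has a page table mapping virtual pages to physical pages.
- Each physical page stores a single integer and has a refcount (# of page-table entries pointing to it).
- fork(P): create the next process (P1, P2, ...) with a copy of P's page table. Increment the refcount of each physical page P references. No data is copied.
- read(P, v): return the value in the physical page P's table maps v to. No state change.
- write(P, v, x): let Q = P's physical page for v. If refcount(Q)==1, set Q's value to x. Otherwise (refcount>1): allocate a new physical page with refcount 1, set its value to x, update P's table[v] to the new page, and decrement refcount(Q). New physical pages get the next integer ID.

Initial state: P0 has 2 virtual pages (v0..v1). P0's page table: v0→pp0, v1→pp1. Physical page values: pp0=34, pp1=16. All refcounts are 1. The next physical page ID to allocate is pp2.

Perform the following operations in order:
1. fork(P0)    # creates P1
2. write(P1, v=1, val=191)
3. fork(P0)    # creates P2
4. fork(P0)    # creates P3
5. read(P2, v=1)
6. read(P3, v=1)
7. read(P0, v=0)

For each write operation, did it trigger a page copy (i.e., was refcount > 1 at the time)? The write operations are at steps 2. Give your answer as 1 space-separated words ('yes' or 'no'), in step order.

Op 1: fork(P0) -> P1. 2 ppages; refcounts: pp0:2 pp1:2
Op 2: write(P1, v1, 191). refcount(pp1)=2>1 -> COPY to pp2. 3 ppages; refcounts: pp0:2 pp1:1 pp2:1
Op 3: fork(P0) -> P2. 3 ppages; refcounts: pp0:3 pp1:2 pp2:1
Op 4: fork(P0) -> P3. 3 ppages; refcounts: pp0:4 pp1:3 pp2:1
Op 5: read(P2, v1) -> 16. No state change.
Op 6: read(P3, v1) -> 16. No state change.
Op 7: read(P0, v0) -> 34. No state change.

yes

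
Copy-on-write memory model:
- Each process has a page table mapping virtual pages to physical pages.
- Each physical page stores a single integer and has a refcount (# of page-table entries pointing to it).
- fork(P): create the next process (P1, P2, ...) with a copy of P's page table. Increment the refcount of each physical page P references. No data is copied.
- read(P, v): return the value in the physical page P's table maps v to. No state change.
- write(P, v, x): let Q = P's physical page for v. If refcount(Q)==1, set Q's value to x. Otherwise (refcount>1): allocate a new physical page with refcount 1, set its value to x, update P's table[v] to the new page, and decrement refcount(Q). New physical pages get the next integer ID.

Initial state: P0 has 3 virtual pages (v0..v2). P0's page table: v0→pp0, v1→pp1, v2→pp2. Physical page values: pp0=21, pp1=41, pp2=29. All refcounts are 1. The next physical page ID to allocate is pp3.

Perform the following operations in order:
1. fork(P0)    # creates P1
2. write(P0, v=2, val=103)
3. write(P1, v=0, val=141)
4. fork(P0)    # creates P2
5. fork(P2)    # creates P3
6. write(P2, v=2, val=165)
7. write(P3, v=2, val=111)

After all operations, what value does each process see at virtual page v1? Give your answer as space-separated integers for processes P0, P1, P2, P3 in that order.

Answer: 41 41 41 41

Derivation:
Op 1: fork(P0) -> P1. 3 ppages; refcounts: pp0:2 pp1:2 pp2:2
Op 2: write(P0, v2, 103). refcount(pp2)=2>1 -> COPY to pp3. 4 ppages; refcounts: pp0:2 pp1:2 pp2:1 pp3:1
Op 3: write(P1, v0, 141). refcount(pp0)=2>1 -> COPY to pp4. 5 ppages; refcounts: pp0:1 pp1:2 pp2:1 pp3:1 pp4:1
Op 4: fork(P0) -> P2. 5 ppages; refcounts: pp0:2 pp1:3 pp2:1 pp3:2 pp4:1
Op 5: fork(P2) -> P3. 5 ppages; refcounts: pp0:3 pp1:4 pp2:1 pp3:3 pp4:1
Op 6: write(P2, v2, 165). refcount(pp3)=3>1 -> COPY to pp5. 6 ppages; refcounts: pp0:3 pp1:4 pp2:1 pp3:2 pp4:1 pp5:1
Op 7: write(P3, v2, 111). refcount(pp3)=2>1 -> COPY to pp6. 7 ppages; refcounts: pp0:3 pp1:4 pp2:1 pp3:1 pp4:1 pp5:1 pp6:1
P0: v1 -> pp1 = 41
P1: v1 -> pp1 = 41
P2: v1 -> pp1 = 41
P3: v1 -> pp1 = 41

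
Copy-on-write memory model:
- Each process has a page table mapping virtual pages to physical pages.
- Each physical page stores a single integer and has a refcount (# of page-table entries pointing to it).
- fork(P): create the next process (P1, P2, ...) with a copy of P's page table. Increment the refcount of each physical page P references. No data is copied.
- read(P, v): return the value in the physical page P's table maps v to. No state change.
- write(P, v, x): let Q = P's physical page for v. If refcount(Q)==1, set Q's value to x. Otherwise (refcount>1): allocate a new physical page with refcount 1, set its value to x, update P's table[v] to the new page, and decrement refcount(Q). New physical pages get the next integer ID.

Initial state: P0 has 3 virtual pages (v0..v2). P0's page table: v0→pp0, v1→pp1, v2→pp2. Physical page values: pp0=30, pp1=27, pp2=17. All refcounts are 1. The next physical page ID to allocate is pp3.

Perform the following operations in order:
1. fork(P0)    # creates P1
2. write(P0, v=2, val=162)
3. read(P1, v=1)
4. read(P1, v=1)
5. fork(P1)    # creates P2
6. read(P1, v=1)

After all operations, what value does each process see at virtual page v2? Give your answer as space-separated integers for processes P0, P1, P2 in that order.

Op 1: fork(P0) -> P1. 3 ppages; refcounts: pp0:2 pp1:2 pp2:2
Op 2: write(P0, v2, 162). refcount(pp2)=2>1 -> COPY to pp3. 4 ppages; refcounts: pp0:2 pp1:2 pp2:1 pp3:1
Op 3: read(P1, v1) -> 27. No state change.
Op 4: read(P1, v1) -> 27. No state change.
Op 5: fork(P1) -> P2. 4 ppages; refcounts: pp0:3 pp1:3 pp2:2 pp3:1
Op 6: read(P1, v1) -> 27. No state change.
P0: v2 -> pp3 = 162
P1: v2 -> pp2 = 17
P2: v2 -> pp2 = 17

Answer: 162 17 17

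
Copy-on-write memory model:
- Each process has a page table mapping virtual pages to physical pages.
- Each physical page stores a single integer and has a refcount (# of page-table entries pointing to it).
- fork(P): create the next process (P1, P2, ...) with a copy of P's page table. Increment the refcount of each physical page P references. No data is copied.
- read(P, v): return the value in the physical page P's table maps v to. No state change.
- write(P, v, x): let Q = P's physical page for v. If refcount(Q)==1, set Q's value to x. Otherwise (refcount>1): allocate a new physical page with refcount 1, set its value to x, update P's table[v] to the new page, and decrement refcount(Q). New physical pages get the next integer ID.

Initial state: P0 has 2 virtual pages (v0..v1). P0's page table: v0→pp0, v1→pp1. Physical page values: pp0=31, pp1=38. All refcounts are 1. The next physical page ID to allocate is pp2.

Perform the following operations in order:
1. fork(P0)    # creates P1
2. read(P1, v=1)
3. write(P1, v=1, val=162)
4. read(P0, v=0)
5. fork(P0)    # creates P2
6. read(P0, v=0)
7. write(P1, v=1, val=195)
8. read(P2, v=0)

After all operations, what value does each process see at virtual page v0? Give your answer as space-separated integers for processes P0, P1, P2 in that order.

Op 1: fork(P0) -> P1. 2 ppages; refcounts: pp0:2 pp1:2
Op 2: read(P1, v1) -> 38. No state change.
Op 3: write(P1, v1, 162). refcount(pp1)=2>1 -> COPY to pp2. 3 ppages; refcounts: pp0:2 pp1:1 pp2:1
Op 4: read(P0, v0) -> 31. No state change.
Op 5: fork(P0) -> P2. 3 ppages; refcounts: pp0:3 pp1:2 pp2:1
Op 6: read(P0, v0) -> 31. No state change.
Op 7: write(P1, v1, 195). refcount(pp2)=1 -> write in place. 3 ppages; refcounts: pp0:3 pp1:2 pp2:1
Op 8: read(P2, v0) -> 31. No state change.
P0: v0 -> pp0 = 31
P1: v0 -> pp0 = 31
P2: v0 -> pp0 = 31

Answer: 31 31 31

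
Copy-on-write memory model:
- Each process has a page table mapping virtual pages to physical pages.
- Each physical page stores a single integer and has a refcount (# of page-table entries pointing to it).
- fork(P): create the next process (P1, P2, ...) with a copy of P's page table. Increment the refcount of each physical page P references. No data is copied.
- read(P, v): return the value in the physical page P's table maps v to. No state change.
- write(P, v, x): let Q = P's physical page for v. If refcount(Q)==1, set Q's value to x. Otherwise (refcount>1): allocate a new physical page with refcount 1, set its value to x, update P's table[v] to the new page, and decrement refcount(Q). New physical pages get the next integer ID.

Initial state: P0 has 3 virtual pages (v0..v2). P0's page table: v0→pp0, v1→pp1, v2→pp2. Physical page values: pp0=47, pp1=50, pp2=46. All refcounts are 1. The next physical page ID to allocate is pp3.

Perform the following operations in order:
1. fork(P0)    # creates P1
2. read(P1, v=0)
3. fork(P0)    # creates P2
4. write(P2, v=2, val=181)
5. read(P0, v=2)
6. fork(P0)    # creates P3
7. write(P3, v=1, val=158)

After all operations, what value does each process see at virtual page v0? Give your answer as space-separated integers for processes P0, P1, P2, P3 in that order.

Op 1: fork(P0) -> P1. 3 ppages; refcounts: pp0:2 pp1:2 pp2:2
Op 2: read(P1, v0) -> 47. No state change.
Op 3: fork(P0) -> P2. 3 ppages; refcounts: pp0:3 pp1:3 pp2:3
Op 4: write(P2, v2, 181). refcount(pp2)=3>1 -> COPY to pp3. 4 ppages; refcounts: pp0:3 pp1:3 pp2:2 pp3:1
Op 5: read(P0, v2) -> 46. No state change.
Op 6: fork(P0) -> P3. 4 ppages; refcounts: pp0:4 pp1:4 pp2:3 pp3:1
Op 7: write(P3, v1, 158). refcount(pp1)=4>1 -> COPY to pp4. 5 ppages; refcounts: pp0:4 pp1:3 pp2:3 pp3:1 pp4:1
P0: v0 -> pp0 = 47
P1: v0 -> pp0 = 47
P2: v0 -> pp0 = 47
P3: v0 -> pp0 = 47

Answer: 47 47 47 47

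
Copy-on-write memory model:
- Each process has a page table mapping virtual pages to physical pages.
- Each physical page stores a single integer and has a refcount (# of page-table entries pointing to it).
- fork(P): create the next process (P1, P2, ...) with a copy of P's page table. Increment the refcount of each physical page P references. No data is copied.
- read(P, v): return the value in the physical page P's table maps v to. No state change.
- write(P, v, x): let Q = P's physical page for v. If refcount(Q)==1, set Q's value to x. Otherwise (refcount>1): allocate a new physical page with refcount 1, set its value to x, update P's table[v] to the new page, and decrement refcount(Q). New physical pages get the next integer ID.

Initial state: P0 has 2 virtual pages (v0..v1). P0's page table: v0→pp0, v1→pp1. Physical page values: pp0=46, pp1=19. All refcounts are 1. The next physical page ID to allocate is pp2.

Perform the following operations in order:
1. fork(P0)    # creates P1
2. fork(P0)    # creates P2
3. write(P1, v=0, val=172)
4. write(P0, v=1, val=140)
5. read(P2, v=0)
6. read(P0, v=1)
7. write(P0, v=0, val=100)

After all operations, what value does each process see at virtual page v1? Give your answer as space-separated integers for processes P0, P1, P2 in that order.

Answer: 140 19 19

Derivation:
Op 1: fork(P0) -> P1. 2 ppages; refcounts: pp0:2 pp1:2
Op 2: fork(P0) -> P2. 2 ppages; refcounts: pp0:3 pp1:3
Op 3: write(P1, v0, 172). refcount(pp0)=3>1 -> COPY to pp2. 3 ppages; refcounts: pp0:2 pp1:3 pp2:1
Op 4: write(P0, v1, 140). refcount(pp1)=3>1 -> COPY to pp3. 4 ppages; refcounts: pp0:2 pp1:2 pp2:1 pp3:1
Op 5: read(P2, v0) -> 46. No state change.
Op 6: read(P0, v1) -> 140. No state change.
Op 7: write(P0, v0, 100). refcount(pp0)=2>1 -> COPY to pp4. 5 ppages; refcounts: pp0:1 pp1:2 pp2:1 pp3:1 pp4:1
P0: v1 -> pp3 = 140
P1: v1 -> pp1 = 19
P2: v1 -> pp1 = 19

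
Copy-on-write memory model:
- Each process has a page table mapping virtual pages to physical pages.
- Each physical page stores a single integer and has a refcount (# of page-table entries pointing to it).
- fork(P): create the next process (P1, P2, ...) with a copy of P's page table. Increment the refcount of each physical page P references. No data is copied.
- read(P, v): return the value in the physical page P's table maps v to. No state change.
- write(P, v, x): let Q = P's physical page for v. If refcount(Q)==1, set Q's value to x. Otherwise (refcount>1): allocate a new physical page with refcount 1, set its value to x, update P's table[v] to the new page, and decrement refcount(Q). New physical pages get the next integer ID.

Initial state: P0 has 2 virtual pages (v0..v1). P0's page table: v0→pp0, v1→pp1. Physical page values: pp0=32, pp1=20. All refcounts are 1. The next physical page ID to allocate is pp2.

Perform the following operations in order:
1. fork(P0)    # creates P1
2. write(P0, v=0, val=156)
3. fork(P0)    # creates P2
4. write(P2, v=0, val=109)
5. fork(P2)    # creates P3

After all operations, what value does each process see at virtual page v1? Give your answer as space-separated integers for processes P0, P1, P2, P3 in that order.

Op 1: fork(P0) -> P1. 2 ppages; refcounts: pp0:2 pp1:2
Op 2: write(P0, v0, 156). refcount(pp0)=2>1 -> COPY to pp2. 3 ppages; refcounts: pp0:1 pp1:2 pp2:1
Op 3: fork(P0) -> P2. 3 ppages; refcounts: pp0:1 pp1:3 pp2:2
Op 4: write(P2, v0, 109). refcount(pp2)=2>1 -> COPY to pp3. 4 ppages; refcounts: pp0:1 pp1:3 pp2:1 pp3:1
Op 5: fork(P2) -> P3. 4 ppages; refcounts: pp0:1 pp1:4 pp2:1 pp3:2
P0: v1 -> pp1 = 20
P1: v1 -> pp1 = 20
P2: v1 -> pp1 = 20
P3: v1 -> pp1 = 20

Answer: 20 20 20 20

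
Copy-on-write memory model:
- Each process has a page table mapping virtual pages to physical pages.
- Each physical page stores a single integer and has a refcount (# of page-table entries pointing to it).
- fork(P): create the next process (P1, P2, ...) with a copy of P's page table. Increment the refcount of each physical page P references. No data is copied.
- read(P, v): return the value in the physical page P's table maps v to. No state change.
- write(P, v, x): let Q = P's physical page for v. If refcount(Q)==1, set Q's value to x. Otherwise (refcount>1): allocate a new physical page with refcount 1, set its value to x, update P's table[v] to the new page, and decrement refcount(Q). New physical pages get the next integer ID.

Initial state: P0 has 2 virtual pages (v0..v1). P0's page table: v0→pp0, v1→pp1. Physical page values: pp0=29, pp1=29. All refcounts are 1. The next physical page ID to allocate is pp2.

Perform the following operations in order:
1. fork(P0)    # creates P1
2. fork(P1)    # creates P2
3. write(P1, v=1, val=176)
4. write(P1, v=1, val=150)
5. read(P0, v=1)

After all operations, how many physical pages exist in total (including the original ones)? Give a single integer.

Answer: 3

Derivation:
Op 1: fork(P0) -> P1. 2 ppages; refcounts: pp0:2 pp1:2
Op 2: fork(P1) -> P2. 2 ppages; refcounts: pp0:3 pp1:3
Op 3: write(P1, v1, 176). refcount(pp1)=3>1 -> COPY to pp2. 3 ppages; refcounts: pp0:3 pp1:2 pp2:1
Op 4: write(P1, v1, 150). refcount(pp2)=1 -> write in place. 3 ppages; refcounts: pp0:3 pp1:2 pp2:1
Op 5: read(P0, v1) -> 29. No state change.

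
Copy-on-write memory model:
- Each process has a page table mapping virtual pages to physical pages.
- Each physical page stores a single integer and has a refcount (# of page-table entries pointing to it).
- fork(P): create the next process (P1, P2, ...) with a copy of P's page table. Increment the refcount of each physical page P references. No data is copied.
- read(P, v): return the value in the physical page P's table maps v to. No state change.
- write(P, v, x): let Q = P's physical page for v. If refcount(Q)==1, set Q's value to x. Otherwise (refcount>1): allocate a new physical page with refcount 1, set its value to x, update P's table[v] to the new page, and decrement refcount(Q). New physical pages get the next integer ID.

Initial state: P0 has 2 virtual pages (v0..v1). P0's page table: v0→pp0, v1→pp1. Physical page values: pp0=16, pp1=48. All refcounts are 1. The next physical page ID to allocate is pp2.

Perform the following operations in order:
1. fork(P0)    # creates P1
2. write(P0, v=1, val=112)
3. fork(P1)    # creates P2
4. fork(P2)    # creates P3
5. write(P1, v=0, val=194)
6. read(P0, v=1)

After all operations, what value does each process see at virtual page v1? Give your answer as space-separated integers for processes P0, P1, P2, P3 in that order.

Answer: 112 48 48 48

Derivation:
Op 1: fork(P0) -> P1. 2 ppages; refcounts: pp0:2 pp1:2
Op 2: write(P0, v1, 112). refcount(pp1)=2>1 -> COPY to pp2. 3 ppages; refcounts: pp0:2 pp1:1 pp2:1
Op 3: fork(P1) -> P2. 3 ppages; refcounts: pp0:3 pp1:2 pp2:1
Op 4: fork(P2) -> P3. 3 ppages; refcounts: pp0:4 pp1:3 pp2:1
Op 5: write(P1, v0, 194). refcount(pp0)=4>1 -> COPY to pp3. 4 ppages; refcounts: pp0:3 pp1:3 pp2:1 pp3:1
Op 6: read(P0, v1) -> 112. No state change.
P0: v1 -> pp2 = 112
P1: v1 -> pp1 = 48
P2: v1 -> pp1 = 48
P3: v1 -> pp1 = 48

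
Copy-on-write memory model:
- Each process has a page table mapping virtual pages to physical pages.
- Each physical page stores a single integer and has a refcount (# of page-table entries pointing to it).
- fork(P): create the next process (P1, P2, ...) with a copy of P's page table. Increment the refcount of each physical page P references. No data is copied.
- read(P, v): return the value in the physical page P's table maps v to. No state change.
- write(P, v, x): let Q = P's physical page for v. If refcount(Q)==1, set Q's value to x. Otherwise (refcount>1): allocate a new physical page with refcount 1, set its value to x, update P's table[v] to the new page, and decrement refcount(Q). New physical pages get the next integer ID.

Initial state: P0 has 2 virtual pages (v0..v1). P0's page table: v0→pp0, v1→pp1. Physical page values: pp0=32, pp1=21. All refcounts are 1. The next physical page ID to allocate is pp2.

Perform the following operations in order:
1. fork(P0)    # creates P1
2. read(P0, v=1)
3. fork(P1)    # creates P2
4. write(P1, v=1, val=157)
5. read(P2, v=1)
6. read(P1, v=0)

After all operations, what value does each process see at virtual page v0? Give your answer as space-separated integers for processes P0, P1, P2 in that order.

Answer: 32 32 32

Derivation:
Op 1: fork(P0) -> P1. 2 ppages; refcounts: pp0:2 pp1:2
Op 2: read(P0, v1) -> 21. No state change.
Op 3: fork(P1) -> P2. 2 ppages; refcounts: pp0:3 pp1:3
Op 4: write(P1, v1, 157). refcount(pp1)=3>1 -> COPY to pp2. 3 ppages; refcounts: pp0:3 pp1:2 pp2:1
Op 5: read(P2, v1) -> 21. No state change.
Op 6: read(P1, v0) -> 32. No state change.
P0: v0 -> pp0 = 32
P1: v0 -> pp0 = 32
P2: v0 -> pp0 = 32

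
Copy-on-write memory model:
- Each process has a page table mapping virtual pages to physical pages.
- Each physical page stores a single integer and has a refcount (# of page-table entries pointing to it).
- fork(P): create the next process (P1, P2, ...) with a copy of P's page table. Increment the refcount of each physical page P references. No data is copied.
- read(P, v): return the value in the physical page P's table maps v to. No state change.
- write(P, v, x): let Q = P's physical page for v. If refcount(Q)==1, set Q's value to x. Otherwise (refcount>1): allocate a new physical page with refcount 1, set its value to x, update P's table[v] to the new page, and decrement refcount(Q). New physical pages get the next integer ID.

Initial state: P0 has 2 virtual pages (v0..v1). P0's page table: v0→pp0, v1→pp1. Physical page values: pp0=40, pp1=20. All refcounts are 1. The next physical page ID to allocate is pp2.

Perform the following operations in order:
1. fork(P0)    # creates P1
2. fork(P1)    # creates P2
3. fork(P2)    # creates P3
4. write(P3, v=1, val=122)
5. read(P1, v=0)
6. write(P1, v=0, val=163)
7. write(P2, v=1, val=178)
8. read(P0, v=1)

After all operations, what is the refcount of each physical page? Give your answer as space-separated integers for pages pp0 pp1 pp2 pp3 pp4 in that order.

Op 1: fork(P0) -> P1. 2 ppages; refcounts: pp0:2 pp1:2
Op 2: fork(P1) -> P2. 2 ppages; refcounts: pp0:3 pp1:3
Op 3: fork(P2) -> P3. 2 ppages; refcounts: pp0:4 pp1:4
Op 4: write(P3, v1, 122). refcount(pp1)=4>1 -> COPY to pp2. 3 ppages; refcounts: pp0:4 pp1:3 pp2:1
Op 5: read(P1, v0) -> 40. No state change.
Op 6: write(P1, v0, 163). refcount(pp0)=4>1 -> COPY to pp3. 4 ppages; refcounts: pp0:3 pp1:3 pp2:1 pp3:1
Op 7: write(P2, v1, 178). refcount(pp1)=3>1 -> COPY to pp4. 5 ppages; refcounts: pp0:3 pp1:2 pp2:1 pp3:1 pp4:1
Op 8: read(P0, v1) -> 20. No state change.

Answer: 3 2 1 1 1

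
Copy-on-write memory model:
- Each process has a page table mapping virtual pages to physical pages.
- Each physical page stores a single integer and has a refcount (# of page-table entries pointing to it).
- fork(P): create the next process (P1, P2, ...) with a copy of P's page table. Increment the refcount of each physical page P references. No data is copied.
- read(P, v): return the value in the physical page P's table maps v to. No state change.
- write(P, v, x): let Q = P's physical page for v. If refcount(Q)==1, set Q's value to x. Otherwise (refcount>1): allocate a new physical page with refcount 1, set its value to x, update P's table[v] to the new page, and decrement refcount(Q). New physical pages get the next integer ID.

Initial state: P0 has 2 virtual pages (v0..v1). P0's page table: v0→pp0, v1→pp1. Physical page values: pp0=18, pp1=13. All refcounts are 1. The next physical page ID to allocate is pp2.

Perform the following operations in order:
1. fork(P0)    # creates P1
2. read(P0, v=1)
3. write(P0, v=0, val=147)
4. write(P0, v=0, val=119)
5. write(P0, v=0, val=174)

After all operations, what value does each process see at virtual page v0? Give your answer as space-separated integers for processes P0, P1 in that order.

Op 1: fork(P0) -> P1. 2 ppages; refcounts: pp0:2 pp1:2
Op 2: read(P0, v1) -> 13. No state change.
Op 3: write(P0, v0, 147). refcount(pp0)=2>1 -> COPY to pp2. 3 ppages; refcounts: pp0:1 pp1:2 pp2:1
Op 4: write(P0, v0, 119). refcount(pp2)=1 -> write in place. 3 ppages; refcounts: pp0:1 pp1:2 pp2:1
Op 5: write(P0, v0, 174). refcount(pp2)=1 -> write in place. 3 ppages; refcounts: pp0:1 pp1:2 pp2:1
P0: v0 -> pp2 = 174
P1: v0 -> pp0 = 18

Answer: 174 18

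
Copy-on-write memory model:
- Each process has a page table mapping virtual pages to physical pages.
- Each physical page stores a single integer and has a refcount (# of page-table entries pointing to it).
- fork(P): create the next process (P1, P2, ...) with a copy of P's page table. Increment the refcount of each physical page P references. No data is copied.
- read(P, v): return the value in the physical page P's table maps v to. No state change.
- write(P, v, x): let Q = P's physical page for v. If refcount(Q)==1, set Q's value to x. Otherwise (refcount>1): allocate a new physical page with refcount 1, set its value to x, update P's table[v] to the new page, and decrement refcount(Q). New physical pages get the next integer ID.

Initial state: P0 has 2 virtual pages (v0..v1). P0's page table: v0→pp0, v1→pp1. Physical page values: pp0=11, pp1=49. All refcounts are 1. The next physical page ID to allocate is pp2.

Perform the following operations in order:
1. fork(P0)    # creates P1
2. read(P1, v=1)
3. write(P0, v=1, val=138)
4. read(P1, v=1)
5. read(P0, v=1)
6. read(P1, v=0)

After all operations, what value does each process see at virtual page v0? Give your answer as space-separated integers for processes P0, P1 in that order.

Answer: 11 11

Derivation:
Op 1: fork(P0) -> P1. 2 ppages; refcounts: pp0:2 pp1:2
Op 2: read(P1, v1) -> 49. No state change.
Op 3: write(P0, v1, 138). refcount(pp1)=2>1 -> COPY to pp2. 3 ppages; refcounts: pp0:2 pp1:1 pp2:1
Op 4: read(P1, v1) -> 49. No state change.
Op 5: read(P0, v1) -> 138. No state change.
Op 6: read(P1, v0) -> 11. No state change.
P0: v0 -> pp0 = 11
P1: v0 -> pp0 = 11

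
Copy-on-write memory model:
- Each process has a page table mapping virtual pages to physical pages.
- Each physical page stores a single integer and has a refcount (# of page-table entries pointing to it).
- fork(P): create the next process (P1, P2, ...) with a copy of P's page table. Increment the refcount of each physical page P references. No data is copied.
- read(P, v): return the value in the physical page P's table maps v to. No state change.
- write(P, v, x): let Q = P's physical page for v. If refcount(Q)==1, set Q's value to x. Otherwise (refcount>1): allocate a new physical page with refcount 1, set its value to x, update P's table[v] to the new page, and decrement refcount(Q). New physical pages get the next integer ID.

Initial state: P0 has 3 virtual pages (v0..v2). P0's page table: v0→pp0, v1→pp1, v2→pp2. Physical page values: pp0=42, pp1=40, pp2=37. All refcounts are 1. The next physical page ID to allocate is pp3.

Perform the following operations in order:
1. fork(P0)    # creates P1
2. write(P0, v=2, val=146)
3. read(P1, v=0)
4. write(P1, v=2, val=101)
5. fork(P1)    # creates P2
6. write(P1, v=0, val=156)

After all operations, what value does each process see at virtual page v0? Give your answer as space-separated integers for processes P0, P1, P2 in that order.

Answer: 42 156 42

Derivation:
Op 1: fork(P0) -> P1. 3 ppages; refcounts: pp0:2 pp1:2 pp2:2
Op 2: write(P0, v2, 146). refcount(pp2)=2>1 -> COPY to pp3. 4 ppages; refcounts: pp0:2 pp1:2 pp2:1 pp3:1
Op 3: read(P1, v0) -> 42. No state change.
Op 4: write(P1, v2, 101). refcount(pp2)=1 -> write in place. 4 ppages; refcounts: pp0:2 pp1:2 pp2:1 pp3:1
Op 5: fork(P1) -> P2. 4 ppages; refcounts: pp0:3 pp1:3 pp2:2 pp3:1
Op 6: write(P1, v0, 156). refcount(pp0)=3>1 -> COPY to pp4. 5 ppages; refcounts: pp0:2 pp1:3 pp2:2 pp3:1 pp4:1
P0: v0 -> pp0 = 42
P1: v0 -> pp4 = 156
P2: v0 -> pp0 = 42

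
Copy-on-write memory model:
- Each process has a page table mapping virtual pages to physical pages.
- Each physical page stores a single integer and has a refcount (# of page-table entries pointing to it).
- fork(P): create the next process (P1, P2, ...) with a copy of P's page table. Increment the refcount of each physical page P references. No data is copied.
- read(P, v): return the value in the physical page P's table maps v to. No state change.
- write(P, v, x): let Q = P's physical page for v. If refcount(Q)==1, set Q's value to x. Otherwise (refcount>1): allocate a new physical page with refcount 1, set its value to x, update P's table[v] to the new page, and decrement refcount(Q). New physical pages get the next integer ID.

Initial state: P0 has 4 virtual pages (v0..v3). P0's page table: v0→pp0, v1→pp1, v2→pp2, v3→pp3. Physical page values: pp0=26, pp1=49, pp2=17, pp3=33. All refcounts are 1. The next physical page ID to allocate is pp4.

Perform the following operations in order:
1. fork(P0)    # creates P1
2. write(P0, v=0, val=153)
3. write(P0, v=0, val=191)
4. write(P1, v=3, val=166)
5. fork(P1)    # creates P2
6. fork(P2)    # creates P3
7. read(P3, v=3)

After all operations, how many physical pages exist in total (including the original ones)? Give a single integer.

Op 1: fork(P0) -> P1. 4 ppages; refcounts: pp0:2 pp1:2 pp2:2 pp3:2
Op 2: write(P0, v0, 153). refcount(pp0)=2>1 -> COPY to pp4. 5 ppages; refcounts: pp0:1 pp1:2 pp2:2 pp3:2 pp4:1
Op 3: write(P0, v0, 191). refcount(pp4)=1 -> write in place. 5 ppages; refcounts: pp0:1 pp1:2 pp2:2 pp3:2 pp4:1
Op 4: write(P1, v3, 166). refcount(pp3)=2>1 -> COPY to pp5. 6 ppages; refcounts: pp0:1 pp1:2 pp2:2 pp3:1 pp4:1 pp5:1
Op 5: fork(P1) -> P2. 6 ppages; refcounts: pp0:2 pp1:3 pp2:3 pp3:1 pp4:1 pp5:2
Op 6: fork(P2) -> P3. 6 ppages; refcounts: pp0:3 pp1:4 pp2:4 pp3:1 pp4:1 pp5:3
Op 7: read(P3, v3) -> 166. No state change.

Answer: 6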